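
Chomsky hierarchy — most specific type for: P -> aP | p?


Right-linear: every RHS is a terminal or a terminal followed by one nonterminal
Classification: Type 3 (Regular)


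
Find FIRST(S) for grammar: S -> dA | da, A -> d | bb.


Per alternative of S: FIRST(dA) = {d}; FIRST(da) = {d}
FIRST(S) = {d}


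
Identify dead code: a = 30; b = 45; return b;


a is assigned but never read
Dead: 'a = 30'


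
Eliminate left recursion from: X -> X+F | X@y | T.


Left-recursive alternatives: X+F, X@y; non-recursive: T
Introduce X': X -> TX', X' -> +FX' | @yX' | ε


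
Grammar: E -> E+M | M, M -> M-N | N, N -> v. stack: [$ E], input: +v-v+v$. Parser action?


shift '+' to continue E -> E+M
Action: shift


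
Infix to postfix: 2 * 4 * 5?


Left to right (same or higher precedence on left)
Postfix: 2 4 * 5 *


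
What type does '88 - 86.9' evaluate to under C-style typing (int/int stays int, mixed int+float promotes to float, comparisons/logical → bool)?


Operand types: int - float
Rule: mixed int/float promotes to float; int/int stays int
Result type: float


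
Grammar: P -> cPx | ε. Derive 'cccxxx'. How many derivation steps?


Derivation: P => cPx => ccPxx => cccPxxx => cccxxx
Steps: 4


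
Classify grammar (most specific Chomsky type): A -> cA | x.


Right-linear: every RHS is a terminal or a terminal followed by one nonterminal
Classification: Type 3 (Regular)


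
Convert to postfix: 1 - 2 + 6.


Left to right (same or higher precedence on left)
Postfix: 1 2 - 6 +


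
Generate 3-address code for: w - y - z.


Break into single-operator statements:
t1 = w - y
t2 = t1 - z


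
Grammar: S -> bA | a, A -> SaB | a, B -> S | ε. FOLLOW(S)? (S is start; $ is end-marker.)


$ ∈ FOLLOW(S). For each A -> αBβ: add FIRST(β)\{ε} to FOLLOW(B); if β nullable, add FOLLOW(A).
FOLLOW(S) = {$, a}


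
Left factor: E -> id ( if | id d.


Common prefix: 'id'
Factored: E -> id E', E' -> ( if | d


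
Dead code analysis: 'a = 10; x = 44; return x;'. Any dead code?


a is assigned but never read
Dead: 'a = 10'


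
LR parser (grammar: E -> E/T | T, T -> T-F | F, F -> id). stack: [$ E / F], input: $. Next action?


'F' (not preceded by T-) is the handle for T -> F
Action: reduce (T -> F)


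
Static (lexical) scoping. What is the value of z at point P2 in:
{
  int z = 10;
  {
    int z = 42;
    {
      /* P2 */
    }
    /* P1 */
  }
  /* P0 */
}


P2's block does not declare z; resolves to the enclosing declaration at depth 1
z = 42


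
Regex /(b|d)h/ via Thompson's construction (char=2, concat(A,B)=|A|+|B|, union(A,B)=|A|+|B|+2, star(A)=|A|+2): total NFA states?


Syntax tree has 3 char leaf(s), 1 union(s), 0 star(s)
chars contribute 3×2 = 6; each union adds +2; each star adds +2
Total: 6 + 2 + 0 = 8 states


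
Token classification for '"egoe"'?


Pattern: double-quoted sequence
Type: STRING_LITERAL


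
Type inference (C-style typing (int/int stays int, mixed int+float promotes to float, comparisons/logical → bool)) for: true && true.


Operand types: bool && bool
Rule: logical operators take bool operands and yield bool
Result type: bool


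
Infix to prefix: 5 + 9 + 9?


left-to-right (same/higher precedence on left): tree is (+ (+ 5 9) 9)
Prefix: + + 5 9 9


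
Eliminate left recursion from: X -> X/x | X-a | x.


Left-recursive alternatives: X/x, X-a; non-recursive: x
Introduce X': X -> xX', X' -> /xX' | -aX' | ε


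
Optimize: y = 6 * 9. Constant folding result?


6 * 9 = 54 at compile time
Optimized: y = 54


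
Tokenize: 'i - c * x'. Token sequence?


Scan left to right, longest-match per lexeme
Tokens: ID(i), OP(-), ID(c), OP(*), ID(x)


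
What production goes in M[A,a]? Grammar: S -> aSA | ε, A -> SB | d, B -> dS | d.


For [A, a]: 'a' ∈ FIRST(SB)
Entry: A -> SB


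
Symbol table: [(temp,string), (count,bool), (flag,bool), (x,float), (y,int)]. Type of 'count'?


Lookup 'count' → type bool


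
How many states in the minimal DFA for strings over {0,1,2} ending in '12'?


Track the longest suffix of input matching a prefix of '12': 3 classes (prefixes of length 0..2)
Minimal DFA: 3 states


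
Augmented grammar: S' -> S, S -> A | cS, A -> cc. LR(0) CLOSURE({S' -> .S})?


Start: S' -> .S
For each item with dot before a nonterminal B, add B -> .γ for every B-production
Closure: [S' -> .S, S -> .A, S -> .cS, A -> .cc]


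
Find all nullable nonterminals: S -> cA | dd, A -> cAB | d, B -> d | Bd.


A nonterminal is nullable iff some alternative derives ε (directly, or every symbol in it is nullable)
Nullable: {}


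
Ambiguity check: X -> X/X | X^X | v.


'v/v^v' has two parse trees (no precedence encoded between / and ^)
Ambiguous


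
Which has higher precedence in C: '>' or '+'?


'+' is additive (level 9); '>' is relational (level 7)
Higher level binds tighter
'+' has higher precedence than '>'


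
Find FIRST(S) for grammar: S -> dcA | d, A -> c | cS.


Per alternative of S: FIRST(dcA) = {d}; FIRST(d) = {d}
FIRST(S) = {d}


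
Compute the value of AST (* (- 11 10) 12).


Evaluate inner: (- 11 10) = 1
Evaluate root: (* 1 12) = 12
Result: 12


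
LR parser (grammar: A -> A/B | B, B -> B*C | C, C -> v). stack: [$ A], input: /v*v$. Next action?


shift '/' to continue A -> A/B
Action: shift


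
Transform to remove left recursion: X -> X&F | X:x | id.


Left-recursive alternatives: X&F, X:x; non-recursive: id
Introduce X': X -> idX', X' -> &FX' | :xX' | ε


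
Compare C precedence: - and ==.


'-' is additive (level 9); '==' is equality (level 6)
Higher level binds tighter
'-' has higher precedence than '=='


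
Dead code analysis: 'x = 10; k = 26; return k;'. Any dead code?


x is assigned but never read
Dead: 'x = 10'


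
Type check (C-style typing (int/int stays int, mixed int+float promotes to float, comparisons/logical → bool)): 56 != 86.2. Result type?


Operand types: int != float
Rule: comparison yields bool
Result type: bool


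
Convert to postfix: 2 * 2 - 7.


Left to right (same or higher precedence on left)
Postfix: 2 2 * 7 -


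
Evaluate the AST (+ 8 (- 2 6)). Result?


Evaluate inner: (- 2 6) = -4
Evaluate root: (+ 8 -4) = 4
Result: 4


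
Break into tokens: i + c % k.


Scan left to right, longest-match per lexeme
Tokens: ID(i), OP(+), ID(c), OP(%), ID(k)


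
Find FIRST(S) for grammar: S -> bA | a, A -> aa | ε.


Per alternative of S: FIRST(bA) = {b}; FIRST(a) = {a}
FIRST(S) = {a, b}


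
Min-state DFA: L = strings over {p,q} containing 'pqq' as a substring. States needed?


KMP-style automaton: 3 progress states + 1 absorbing accept = 4
Minimal DFA: 4 states


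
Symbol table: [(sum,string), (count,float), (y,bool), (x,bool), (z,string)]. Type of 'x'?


Lookup 'x' → type bool


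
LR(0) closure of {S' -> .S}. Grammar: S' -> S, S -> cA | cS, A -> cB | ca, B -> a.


Start: S' -> .S
For each item with dot before a nonterminal B, add B -> .γ for every B-production
Closure: [S' -> .S, S -> .cA, S -> .cS]


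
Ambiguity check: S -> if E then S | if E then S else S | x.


dangling else: 'if E then if E then x else x' parses two ways
Ambiguous


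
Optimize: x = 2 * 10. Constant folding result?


2 * 10 = 20 at compile time
Optimized: x = 20


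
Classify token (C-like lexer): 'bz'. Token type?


Pattern: letter/underscore followed by alphanumerics, not a keyword
Type: IDENTIFIER


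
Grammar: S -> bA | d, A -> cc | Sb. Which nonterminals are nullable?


A nonterminal is nullable iff some alternative derives ε (directly, or every symbol in it is nullable)
Nullable: {}


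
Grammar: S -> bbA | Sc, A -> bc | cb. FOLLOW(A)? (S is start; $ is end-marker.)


$ ∈ FOLLOW(S). For each A -> αBβ: add FIRST(β)\{ε} to FOLLOW(B); if β nullable, add FOLLOW(A).
FOLLOW(A) = {$, c}


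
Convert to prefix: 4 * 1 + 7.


left-to-right (same/higher precedence on left): tree is (+ (* 4 1) 7)
Prefix: + * 4 1 7


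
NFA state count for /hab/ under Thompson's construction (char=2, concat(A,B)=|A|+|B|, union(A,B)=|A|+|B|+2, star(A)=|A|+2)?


Syntax tree has 3 char leaf(s), 0 union(s), 0 star(s)
chars contribute 3×2 = 6; each union adds +2; each star adds +2
Total: 6 + 0 + 0 = 6 states


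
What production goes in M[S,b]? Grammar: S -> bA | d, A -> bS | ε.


For [S, b]: 'b' ∈ FIRST(bA)
Entry: S -> bA


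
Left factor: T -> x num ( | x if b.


Common prefix: 'x'
Factored: T -> x T', T' -> num ( | if b


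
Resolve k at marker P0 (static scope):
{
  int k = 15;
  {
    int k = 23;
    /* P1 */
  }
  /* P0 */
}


k declared in the same block as P0
k = 15


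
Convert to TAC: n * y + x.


Break into single-operator statements:
t1 = n * y
t2 = t1 + x


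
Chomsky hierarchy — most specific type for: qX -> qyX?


LHS has context (more than one symbol) and |LHS| ≤ |RHS|
Classification: Type 1 (Context-Sensitive)


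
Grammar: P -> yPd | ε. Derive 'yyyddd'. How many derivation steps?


Derivation: P => yPd => yyPdd => yyyPddd => yyyddd
Steps: 4


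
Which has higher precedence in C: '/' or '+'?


'/' is multiplicative (level 10); '+' is additive (level 9)
Higher level binds tighter
'/' has higher precedence than '+'


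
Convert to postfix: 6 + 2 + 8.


Left to right (same or higher precedence on left)
Postfix: 6 2 + 8 +


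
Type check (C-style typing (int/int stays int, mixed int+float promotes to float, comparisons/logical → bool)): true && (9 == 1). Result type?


Operand types: bool && bool
Rule: logical operators take bool operands and yield bool
Result type: bool


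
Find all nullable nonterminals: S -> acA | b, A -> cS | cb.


A nonterminal is nullable iff some alternative derives ε (directly, or every symbol in it is nullable)
Nullable: {}


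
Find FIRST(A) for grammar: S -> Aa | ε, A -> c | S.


Per alternative of A: FIRST(c) = {c}; FIRST(S) = {a, c, ε}
FIRST(A) = {a, c, ε}


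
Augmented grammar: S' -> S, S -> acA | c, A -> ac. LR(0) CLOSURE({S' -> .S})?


Start: S' -> .S
For each item with dot before a nonterminal B, add B -> .γ for every B-production
Closure: [S' -> .S, S -> .acA, S -> .c]


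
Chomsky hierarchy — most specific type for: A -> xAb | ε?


Single nonterminal LHS, but x^n b^n is not regular
Classification: Type 2 (Context-Free)


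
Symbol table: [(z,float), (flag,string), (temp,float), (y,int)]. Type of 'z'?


Lookup 'z' → type float


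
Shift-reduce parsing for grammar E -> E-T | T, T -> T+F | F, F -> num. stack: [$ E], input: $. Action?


start symbol E on stack, input exhausted
Action: accept


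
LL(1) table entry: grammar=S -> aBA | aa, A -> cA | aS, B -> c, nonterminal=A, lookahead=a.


For [A, a]: 'a' ∈ FIRST(aS)
Entry: A -> aS


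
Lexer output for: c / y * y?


Scan left to right, longest-match per lexeme
Tokens: ID(c), OP(/), ID(y), OP(*), ID(y)


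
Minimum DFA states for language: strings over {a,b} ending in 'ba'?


Track the longest suffix of input matching a prefix of 'ba': 3 classes (prefixes of length 0..2)
Minimal DFA: 3 states


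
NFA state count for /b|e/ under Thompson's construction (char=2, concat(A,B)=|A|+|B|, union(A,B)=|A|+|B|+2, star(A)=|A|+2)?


Syntax tree has 2 char leaf(s), 1 union(s), 0 star(s)
chars contribute 2×2 = 4; each union adds +2; each star adds +2
Total: 4 + 2 + 0 = 6 states


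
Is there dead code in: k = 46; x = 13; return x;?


k is assigned but never read
Dead: 'k = 46'


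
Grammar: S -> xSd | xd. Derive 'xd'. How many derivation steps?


Derivation: S => xd
Steps: 1


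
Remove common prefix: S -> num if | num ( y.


Common prefix: 'num'
Factored: S -> num S', S' -> if | ( y


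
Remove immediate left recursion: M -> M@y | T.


Left-recursive alternatives: M@y; non-recursive: T
Introduce M': M -> TM', M' -> @yM' | ε


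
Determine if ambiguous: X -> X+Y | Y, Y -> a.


precedence layered via separate nonterminal Y: deterministic
Unambiguous


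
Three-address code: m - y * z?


Break into single-operator statements:
t1 = y * z
t2 = m - t1


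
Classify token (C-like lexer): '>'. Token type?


Pattern: operator symbol
Type: OPERATOR


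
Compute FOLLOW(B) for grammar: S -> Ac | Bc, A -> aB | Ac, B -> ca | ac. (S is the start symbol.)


$ ∈ FOLLOW(S). For each A -> αBβ: add FIRST(β)\{ε} to FOLLOW(B); if β nullable, add FOLLOW(A).
FOLLOW(B) = {c}


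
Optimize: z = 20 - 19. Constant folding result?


20 - 19 = 1 at compile time
Optimized: z = 1


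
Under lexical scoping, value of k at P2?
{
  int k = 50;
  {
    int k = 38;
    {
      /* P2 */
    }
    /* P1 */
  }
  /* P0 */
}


P2's block does not declare k; resolves to the enclosing declaration at depth 1
k = 38


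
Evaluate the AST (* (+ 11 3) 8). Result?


Evaluate inner: (+ 11 3) = 14
Evaluate root: (* 14 8) = 112
Result: 112


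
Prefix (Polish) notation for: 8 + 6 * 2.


'*' binds tighter: tree is (+ 8 (* 6 2))
Prefix: + 8 * 6 2


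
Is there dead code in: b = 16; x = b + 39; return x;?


b is read by x's definition; x is returned
No dead code


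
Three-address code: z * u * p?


Break into single-operator statements:
t1 = z * u
t2 = t1 * p


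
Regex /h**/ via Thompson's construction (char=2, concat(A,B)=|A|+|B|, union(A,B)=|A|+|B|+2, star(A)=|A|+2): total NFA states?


Syntax tree has 1 char leaf(s), 0 union(s), 2 star(s)
chars contribute 1×2 = 2; each union adds +2; each star adds +2
Total: 2 + 0 + 4 = 6 states


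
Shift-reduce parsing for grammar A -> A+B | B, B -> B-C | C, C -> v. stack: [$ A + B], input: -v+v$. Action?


'-' can extend B; shift to build B -> B-C
Action: shift


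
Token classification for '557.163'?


Pattern: digits with a decimal point
Type: FLOAT_LITERAL


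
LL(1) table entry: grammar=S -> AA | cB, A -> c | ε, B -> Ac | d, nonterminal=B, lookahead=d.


For [B, d]: 'd' ∈ FIRST(d)
Entry: B -> d


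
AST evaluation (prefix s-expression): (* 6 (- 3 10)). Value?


Evaluate inner: (- 3 10) = -7
Evaluate root: (* 6 -7) = -42
Result: -42


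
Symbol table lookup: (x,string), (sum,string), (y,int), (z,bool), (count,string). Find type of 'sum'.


Lookup 'sum' → type string


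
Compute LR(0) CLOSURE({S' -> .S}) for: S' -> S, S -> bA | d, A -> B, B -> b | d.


Start: S' -> .S
For each item with dot before a nonterminal B, add B -> .γ for every B-production
Closure: [S' -> .S, S -> .bA, S -> .d]


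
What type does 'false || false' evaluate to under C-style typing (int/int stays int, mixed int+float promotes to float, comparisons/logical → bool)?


Operand types: bool || bool
Rule: logical operators take bool operands and yield bool
Result type: bool


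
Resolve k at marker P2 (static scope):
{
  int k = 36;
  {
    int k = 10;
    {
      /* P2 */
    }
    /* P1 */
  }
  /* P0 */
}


P2's block does not declare k; resolves to the enclosing declaration at depth 1
k = 10


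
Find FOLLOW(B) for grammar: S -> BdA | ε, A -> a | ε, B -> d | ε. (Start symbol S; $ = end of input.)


$ ∈ FOLLOW(S). For each A -> αBβ: add FIRST(β)\{ε} to FOLLOW(B); if β nullable, add FOLLOW(A).
FOLLOW(B) = {d}


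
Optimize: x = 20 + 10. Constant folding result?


20 + 10 = 30 at compile time
Optimized: x = 30


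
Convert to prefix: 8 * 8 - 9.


left-to-right (same/higher precedence on left): tree is (- (* 8 8) 9)
Prefix: - * 8 8 9


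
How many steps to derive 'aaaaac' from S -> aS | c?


Derivation: S => aS => aaS => aaaS => aaaaS => aaaaaS => aaaaac
Steps: 6


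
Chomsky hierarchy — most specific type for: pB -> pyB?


LHS has context (more than one symbol) and |LHS| ≤ |RHS|
Classification: Type 1 (Context-Sensitive)


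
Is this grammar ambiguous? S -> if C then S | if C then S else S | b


dangling else: 'if C then if C then b else b' parses two ways
Ambiguous


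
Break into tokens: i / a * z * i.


Scan left to right, longest-match per lexeme
Tokens: ID(i), OP(/), ID(a), OP(*), ID(z), OP(*), ID(i)


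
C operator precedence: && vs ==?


'==' is equality (level 6); '&&' is logical AND (level 2)
Higher level binds tighter
'==' has higher precedence than '&&'


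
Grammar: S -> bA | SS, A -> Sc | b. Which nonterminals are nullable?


A nonterminal is nullable iff some alternative derives ε (directly, or every symbol in it is nullable)
Nullable: {}


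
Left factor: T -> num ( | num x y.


Common prefix: 'num'
Factored: T -> num T', T' -> ( | x y


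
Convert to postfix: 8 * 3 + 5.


Left to right (same or higher precedence on left)
Postfix: 8 3 * 5 +


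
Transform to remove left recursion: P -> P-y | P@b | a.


Left-recursive alternatives: P-y, P@b; non-recursive: a
Introduce P': P -> aP', P' -> -yP' | @bP' | ε


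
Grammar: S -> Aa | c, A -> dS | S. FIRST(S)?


Per alternative of S: FIRST(Aa) = {c, d}; FIRST(c) = {c}
FIRST(S) = {c, d}


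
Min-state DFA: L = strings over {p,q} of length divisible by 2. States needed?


Track length mod 2: states 0..1, accept at 0
Minimal DFA: 2 states


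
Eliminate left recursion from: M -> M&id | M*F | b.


Left-recursive alternatives: M&id, M*F; non-recursive: b
Introduce M': M -> bM', M' -> &idM' | *FM' | ε


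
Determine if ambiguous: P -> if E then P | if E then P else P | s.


dangling else: 'if E then if E then s else s' parses two ways
Ambiguous


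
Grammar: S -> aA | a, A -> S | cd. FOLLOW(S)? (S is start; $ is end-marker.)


$ ∈ FOLLOW(S). For each A -> αBβ: add FIRST(β)\{ε} to FOLLOW(B); if β nullable, add FOLLOW(A).
FOLLOW(S) = {$}


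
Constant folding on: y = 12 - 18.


12 - 18 = -6 at compile time
Optimized: y = -6


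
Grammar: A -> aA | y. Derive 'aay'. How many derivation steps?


Derivation: A => aA => aaA => aay
Steps: 3


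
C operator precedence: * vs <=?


'*' is multiplicative (level 10); '<=' is relational (level 7)
Higher level binds tighter
'*' has higher precedence than '<='


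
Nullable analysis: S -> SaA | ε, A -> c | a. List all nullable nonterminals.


A nonterminal is nullable iff some alternative derives ε (directly, or every symbol in it is nullable)
Nullable: {S}


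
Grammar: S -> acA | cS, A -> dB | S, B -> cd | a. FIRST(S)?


Per alternative of S: FIRST(acA) = {a}; FIRST(cS) = {c}
FIRST(S) = {a, c}


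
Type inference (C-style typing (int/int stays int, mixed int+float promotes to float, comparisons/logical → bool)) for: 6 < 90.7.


Operand types: int < float
Rule: comparison yields bool
Result type: bool


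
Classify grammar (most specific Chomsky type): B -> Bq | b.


Left-linear: every RHS is a terminal or one nonterminal followed by a terminal
Classification: Type 3 (Regular)


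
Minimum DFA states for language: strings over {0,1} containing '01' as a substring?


KMP-style automaton: 2 progress states + 1 absorbing accept = 3
Minimal DFA: 3 states


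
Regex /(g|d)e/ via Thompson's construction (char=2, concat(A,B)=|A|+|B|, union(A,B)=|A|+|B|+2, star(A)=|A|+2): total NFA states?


Syntax tree has 3 char leaf(s), 1 union(s), 0 star(s)
chars contribute 3×2 = 6; each union adds +2; each star adds +2
Total: 6 + 2 + 0 = 8 states


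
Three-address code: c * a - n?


Break into single-operator statements:
t1 = c * a
t2 = t1 - n


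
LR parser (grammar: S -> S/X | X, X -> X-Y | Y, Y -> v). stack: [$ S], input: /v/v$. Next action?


shift '/' to continue S -> S/X
Action: shift


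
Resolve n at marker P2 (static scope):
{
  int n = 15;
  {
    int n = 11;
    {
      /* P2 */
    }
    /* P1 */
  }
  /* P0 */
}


P2's block does not declare n; resolves to the enclosing declaration at depth 1
n = 11


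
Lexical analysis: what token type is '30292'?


Pattern: digits only
Type: INTEGER_LITERAL


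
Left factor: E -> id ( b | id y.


Common prefix: 'id'
Factored: E -> id E', E' -> ( b | y


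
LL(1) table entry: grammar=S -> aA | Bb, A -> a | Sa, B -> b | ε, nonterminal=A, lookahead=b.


For [A, b]: 'b' ∈ FIRST(Sa)
Entry: A -> Sa


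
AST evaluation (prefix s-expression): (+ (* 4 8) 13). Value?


Evaluate inner: (* 4 8) = 32
Evaluate root: (+ 32 13) = 45
Result: 45


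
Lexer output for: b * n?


Scan left to right, longest-match per lexeme
Tokens: ID(b), OP(*), ID(n)


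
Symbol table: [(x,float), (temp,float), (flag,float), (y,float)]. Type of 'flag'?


Lookup 'flag' → type float


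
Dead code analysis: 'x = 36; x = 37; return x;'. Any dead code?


first assignment to x is overwritten before any read
Dead: 'x = 36'


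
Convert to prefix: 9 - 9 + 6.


left-to-right (same/higher precedence on left): tree is (+ (- 9 9) 6)
Prefix: + - 9 9 6


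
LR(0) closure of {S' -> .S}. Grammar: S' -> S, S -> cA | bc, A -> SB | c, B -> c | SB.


Start: S' -> .S
For each item with dot before a nonterminal B, add B -> .γ for every B-production
Closure: [S' -> .S, S -> .cA, S -> .bc]


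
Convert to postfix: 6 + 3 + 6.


Left to right (same or higher precedence on left)
Postfix: 6 3 + 6 +


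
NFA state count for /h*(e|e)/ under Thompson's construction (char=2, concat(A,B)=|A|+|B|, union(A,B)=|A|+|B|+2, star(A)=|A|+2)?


Syntax tree has 3 char leaf(s), 1 union(s), 1 star(s)
chars contribute 3×2 = 6; each union adds +2; each star adds +2
Total: 6 + 2 + 2 = 10 states


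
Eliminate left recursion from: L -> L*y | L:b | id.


Left-recursive alternatives: L*y, L:b; non-recursive: id
Introduce L': L -> idL', L' -> *yL' | :bL' | ε


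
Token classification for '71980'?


Pattern: digits only
Type: INTEGER_LITERAL


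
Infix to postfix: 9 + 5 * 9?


* has higher precedence, evaluate 5*9 first
Postfix: 9 5 9 * +


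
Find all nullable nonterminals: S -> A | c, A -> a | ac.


A nonterminal is nullable iff some alternative derives ε (directly, or every symbol in it is nullable)
Nullable: {}


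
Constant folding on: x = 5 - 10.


5 - 10 = -5 at compile time
Optimized: x = -5


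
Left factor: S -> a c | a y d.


Common prefix: 'a'
Factored: S -> a S', S' -> c | y d


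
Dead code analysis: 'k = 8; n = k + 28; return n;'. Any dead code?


k is read by n's definition; n is returned
No dead code


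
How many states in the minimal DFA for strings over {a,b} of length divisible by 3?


Track length mod 3: states 0..2, accept at 0
Minimal DFA: 3 states


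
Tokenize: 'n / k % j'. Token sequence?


Scan left to right, longest-match per lexeme
Tokens: ID(n), OP(/), ID(k), OP(%), ID(j)


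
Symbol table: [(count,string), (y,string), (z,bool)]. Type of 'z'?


Lookup 'z' → type bool


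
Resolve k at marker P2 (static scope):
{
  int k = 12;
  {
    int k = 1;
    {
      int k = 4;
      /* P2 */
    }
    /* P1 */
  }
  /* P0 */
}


k declared in the same block as P2
k = 4


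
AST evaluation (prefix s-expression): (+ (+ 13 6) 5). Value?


Evaluate inner: (+ 13 6) = 19
Evaluate root: (+ 19 5) = 24
Result: 24


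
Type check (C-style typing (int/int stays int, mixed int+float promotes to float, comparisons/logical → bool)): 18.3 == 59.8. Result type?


Operand types: float == float
Rule: comparison yields bool
Result type: bool


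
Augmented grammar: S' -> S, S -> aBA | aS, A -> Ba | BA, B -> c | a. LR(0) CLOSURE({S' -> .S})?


Start: S' -> .S
For each item with dot before a nonterminal B, add B -> .γ for every B-production
Closure: [S' -> .S, S -> .aBA, S -> .aS]


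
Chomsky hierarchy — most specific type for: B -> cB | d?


Right-linear: every RHS is a terminal or a terminal followed by one nonterminal
Classification: Type 3 (Regular)


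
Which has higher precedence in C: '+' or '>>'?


'+' is additive (level 9); '>>' is shift (level 8)
Higher level binds tighter
'+' has higher precedence than '>>'


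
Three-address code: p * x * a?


Break into single-operator statements:
t1 = p * x
t2 = t1 * a


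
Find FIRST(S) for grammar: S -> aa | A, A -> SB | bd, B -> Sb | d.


Per alternative of S: FIRST(aa) = {a}; FIRST(A) = {a, b}
FIRST(S) = {a, b}


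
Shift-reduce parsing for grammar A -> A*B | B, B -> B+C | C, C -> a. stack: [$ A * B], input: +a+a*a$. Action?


'+' can extend B; shift to build B -> B+C
Action: shift


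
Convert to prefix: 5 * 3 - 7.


left-to-right (same/higher precedence on left): tree is (- (* 5 3) 7)
Prefix: - * 5 3 7


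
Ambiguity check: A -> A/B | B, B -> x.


precedence layered via separate nonterminal B: deterministic
Unambiguous


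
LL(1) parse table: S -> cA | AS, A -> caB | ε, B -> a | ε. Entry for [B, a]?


For [B, a]: 'a' ∈ FIRST(a)
Entry: B -> a


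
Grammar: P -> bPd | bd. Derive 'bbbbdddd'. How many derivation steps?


Derivation: P => bPd => bbPdd => bbbPddd => bbbbdddd
Steps: 4


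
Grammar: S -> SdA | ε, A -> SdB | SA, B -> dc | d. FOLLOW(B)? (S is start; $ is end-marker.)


$ ∈ FOLLOW(S). For each A -> αBβ: add FIRST(β)\{ε} to FOLLOW(B); if β nullable, add FOLLOW(A).
FOLLOW(B) = {$, d}


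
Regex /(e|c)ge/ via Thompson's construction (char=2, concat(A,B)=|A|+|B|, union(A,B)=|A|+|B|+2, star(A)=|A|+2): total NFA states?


Syntax tree has 4 char leaf(s), 1 union(s), 0 star(s)
chars contribute 4×2 = 8; each union adds +2; each star adds +2
Total: 8 + 2 + 0 = 10 states


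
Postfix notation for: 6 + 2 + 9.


Left to right (same or higher precedence on left)
Postfix: 6 2 + 9 +


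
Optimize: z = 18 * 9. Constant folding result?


18 * 9 = 162 at compile time
Optimized: z = 162


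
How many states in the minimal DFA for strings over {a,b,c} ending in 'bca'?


Track the longest suffix of input matching a prefix of 'bca': 4 classes (prefixes of length 0..3)
Minimal DFA: 4 states


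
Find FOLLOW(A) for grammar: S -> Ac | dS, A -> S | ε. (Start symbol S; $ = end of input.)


$ ∈ FOLLOW(S). For each A -> αBβ: add FIRST(β)\{ε} to FOLLOW(B); if β nullable, add FOLLOW(A).
FOLLOW(A) = {c}


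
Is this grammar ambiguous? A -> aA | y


right-linear, alternatives start with distinct terminals 'a' vs 'y': unique leftmost derivation
Unambiguous


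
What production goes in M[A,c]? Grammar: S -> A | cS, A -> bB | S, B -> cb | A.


For [A, c]: 'c' ∈ FIRST(S)
Entry: A -> S


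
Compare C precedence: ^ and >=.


'>=' is relational (level 7); '^' is bitwise XOR (level 4)
Higher level binds tighter
'>=' has higher precedence than '^'


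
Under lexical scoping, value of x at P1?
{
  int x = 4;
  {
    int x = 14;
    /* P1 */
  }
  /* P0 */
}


x declared in the same block as P1
x = 14


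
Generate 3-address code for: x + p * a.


Break into single-operator statements:
t1 = p * a
t2 = x + t1


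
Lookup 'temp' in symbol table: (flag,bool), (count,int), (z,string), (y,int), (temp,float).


Lookup 'temp' → type float


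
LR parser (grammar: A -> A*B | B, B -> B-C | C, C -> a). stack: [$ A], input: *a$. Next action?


shift '*' to continue A -> A*B
Action: shift


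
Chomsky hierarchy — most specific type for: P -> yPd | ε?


Single nonterminal LHS, but y^n d^n is not regular
Classification: Type 2 (Context-Free)


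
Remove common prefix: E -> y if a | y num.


Common prefix: 'y'
Factored: E -> y E', E' -> if a | num


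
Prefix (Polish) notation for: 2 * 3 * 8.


left-to-right (same/higher precedence on left): tree is (* (* 2 3) 8)
Prefix: * * 2 3 8


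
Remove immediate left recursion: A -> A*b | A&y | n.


Left-recursive alternatives: A*b, A&y; non-recursive: n
Introduce A': A -> nA', A' -> *bA' | &yA' | ε


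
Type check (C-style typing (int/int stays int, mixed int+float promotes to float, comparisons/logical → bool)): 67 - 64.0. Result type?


Operand types: int - float
Rule: mixed int/float promotes to float; int/int stays int
Result type: float


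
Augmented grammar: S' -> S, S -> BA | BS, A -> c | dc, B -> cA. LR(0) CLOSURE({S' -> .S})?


Start: S' -> .S
For each item with dot before a nonterminal B, add B -> .γ for every B-production
Closure: [S' -> .S, S -> .BA, S -> .BS, B -> .cA]


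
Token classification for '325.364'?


Pattern: digits with a decimal point
Type: FLOAT_LITERAL


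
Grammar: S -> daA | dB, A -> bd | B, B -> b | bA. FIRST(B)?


Per alternative of B: FIRST(b) = {b}; FIRST(bA) = {b}
FIRST(B) = {b}


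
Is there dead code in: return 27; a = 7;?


statement follows a return and is unreachable
Dead: 'a = 7'


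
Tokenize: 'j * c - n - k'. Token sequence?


Scan left to right, longest-match per lexeme
Tokens: ID(j), OP(*), ID(c), OP(-), ID(n), OP(-), ID(k)


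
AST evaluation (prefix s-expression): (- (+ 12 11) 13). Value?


Evaluate inner: (+ 12 11) = 23
Evaluate root: (- 23 13) = 10
Result: 10


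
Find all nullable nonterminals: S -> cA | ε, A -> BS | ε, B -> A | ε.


A nonterminal is nullable iff some alternative derives ε (directly, or every symbol in it is nullable)
Nullable: {A, B, S}


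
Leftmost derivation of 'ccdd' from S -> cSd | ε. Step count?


Derivation: S => cSd => ccSdd => ccdd
Steps: 3


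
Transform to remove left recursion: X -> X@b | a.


Left-recursive alternatives: X@b; non-recursive: a
Introduce X': X -> aX', X' -> @bX' | ε


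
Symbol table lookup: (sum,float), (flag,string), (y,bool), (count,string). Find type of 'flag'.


Lookup 'flag' → type string


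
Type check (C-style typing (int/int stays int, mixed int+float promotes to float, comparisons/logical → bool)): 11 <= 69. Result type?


Operand types: int <= int
Rule: comparison yields bool
Result type: bool


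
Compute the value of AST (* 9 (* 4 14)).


Evaluate inner: (* 4 14) = 56
Evaluate root: (* 9 56) = 504
Result: 504


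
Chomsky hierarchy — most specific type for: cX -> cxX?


LHS has context (more than one symbol) and |LHS| ≤ |RHS|
Classification: Type 1 (Context-Sensitive)


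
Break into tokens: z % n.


Scan left to right, longest-match per lexeme
Tokens: ID(z), OP(%), ID(n)


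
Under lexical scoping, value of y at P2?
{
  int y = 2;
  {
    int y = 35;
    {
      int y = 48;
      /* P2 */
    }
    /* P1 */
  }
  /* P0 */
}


y declared in the same block as P2
y = 48


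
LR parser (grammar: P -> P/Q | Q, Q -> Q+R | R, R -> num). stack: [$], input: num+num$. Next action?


no handle on stack; shift 'num'
Action: shift


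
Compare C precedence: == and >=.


'>=' is relational (level 7); '==' is equality (level 6)
Higher level binds tighter
'>=' has higher precedence than '=='


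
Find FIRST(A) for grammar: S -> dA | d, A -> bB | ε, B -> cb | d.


Per alternative of A: FIRST(bB) = {b}; FIRST(ε) = {ε}
FIRST(A) = {b, ε}


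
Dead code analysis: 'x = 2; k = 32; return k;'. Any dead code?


x is assigned but never read
Dead: 'x = 2'


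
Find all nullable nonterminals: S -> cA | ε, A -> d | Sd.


A nonterminal is nullable iff some alternative derives ε (directly, or every symbol in it is nullable)
Nullable: {S}


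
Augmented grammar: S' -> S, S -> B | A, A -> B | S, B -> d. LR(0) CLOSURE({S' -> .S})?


Start: S' -> .S
For each item with dot before a nonterminal B, add B -> .γ for every B-production
Closure: [S' -> .S, S -> .B, S -> .A, B -> .d, A -> .B, A -> .S]


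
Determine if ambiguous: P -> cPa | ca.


balanced c^n…a^n: each string has a unique parse
Unambiguous


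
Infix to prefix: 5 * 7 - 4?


left-to-right (same/higher precedence on left): tree is (- (* 5 7) 4)
Prefix: - * 5 7 4


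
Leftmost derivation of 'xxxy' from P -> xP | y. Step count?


Derivation: P => xP => xxP => xxxP => xxxy
Steps: 4


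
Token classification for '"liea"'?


Pattern: double-quoted sequence
Type: STRING_LITERAL


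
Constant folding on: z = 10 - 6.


10 - 6 = 4 at compile time
Optimized: z = 4


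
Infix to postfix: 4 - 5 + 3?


Left to right (same or higher precedence on left)
Postfix: 4 5 - 3 +


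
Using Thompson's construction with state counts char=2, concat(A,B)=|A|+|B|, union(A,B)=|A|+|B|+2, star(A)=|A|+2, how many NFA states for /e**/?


Syntax tree has 1 char leaf(s), 0 union(s), 2 star(s)
chars contribute 1×2 = 2; each union adds +2; each star adds +2
Total: 2 + 0 + 4 = 6 states


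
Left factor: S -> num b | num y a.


Common prefix: 'num'
Factored: S -> num S', S' -> b | y a


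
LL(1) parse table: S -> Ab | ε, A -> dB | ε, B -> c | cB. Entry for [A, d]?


For [A, d]: 'd' ∈ FIRST(dB)
Entry: A -> dB


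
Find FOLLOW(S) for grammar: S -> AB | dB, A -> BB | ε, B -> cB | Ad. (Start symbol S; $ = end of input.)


$ ∈ FOLLOW(S). For each A -> αBβ: add FIRST(β)\{ε} to FOLLOW(B); if β nullable, add FOLLOW(A).
FOLLOW(S) = {$}


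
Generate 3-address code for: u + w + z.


Break into single-operator statements:
t1 = u + w
t2 = t1 + z


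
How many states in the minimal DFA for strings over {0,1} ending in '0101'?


Track the longest suffix of input matching a prefix of '0101': 5 classes (prefixes of length 0..4)
Minimal DFA: 5 states


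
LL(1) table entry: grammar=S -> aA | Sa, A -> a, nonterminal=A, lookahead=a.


For [A, a]: 'a' ∈ FIRST(a)
Entry: A -> a


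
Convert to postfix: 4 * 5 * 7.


Left to right (same or higher precedence on left)
Postfix: 4 5 * 7 *


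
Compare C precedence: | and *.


'*' is multiplicative (level 10); '|' is bitwise OR (level 3)
Higher level binds tighter
'*' has higher precedence than '|'


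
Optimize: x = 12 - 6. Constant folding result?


12 - 6 = 6 at compile time
Optimized: x = 6


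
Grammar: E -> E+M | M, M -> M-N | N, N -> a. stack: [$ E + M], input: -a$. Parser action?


'-' can extend M; shift to build M -> M-N
Action: shift


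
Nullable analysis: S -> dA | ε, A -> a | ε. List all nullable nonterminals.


A nonterminal is nullable iff some alternative derives ε (directly, or every symbol in it is nullable)
Nullable: {A, S}


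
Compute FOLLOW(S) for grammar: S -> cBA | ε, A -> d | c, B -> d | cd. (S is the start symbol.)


$ ∈ FOLLOW(S). For each A -> αBβ: add FIRST(β)\{ε} to FOLLOW(B); if β nullable, add FOLLOW(A).
FOLLOW(S) = {$}


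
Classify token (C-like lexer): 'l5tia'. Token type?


Pattern: letter/underscore followed by alphanumerics, not a keyword
Type: IDENTIFIER


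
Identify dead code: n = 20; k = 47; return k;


n is assigned but never read
Dead: 'n = 20'


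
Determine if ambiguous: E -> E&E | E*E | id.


'id&id*id' has two parse trees (no precedence encoded between & and *)
Ambiguous


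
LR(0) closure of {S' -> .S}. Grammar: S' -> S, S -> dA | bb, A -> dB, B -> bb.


Start: S' -> .S
For each item with dot before a nonterminal B, add B -> .γ for every B-production
Closure: [S' -> .S, S -> .dA, S -> .bb]


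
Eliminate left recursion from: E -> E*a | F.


Left-recursive alternatives: E*a; non-recursive: F
Introduce E': E -> FE', E' -> *aE' | ε


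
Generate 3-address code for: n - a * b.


Break into single-operator statements:
t1 = a * b
t2 = n - t1


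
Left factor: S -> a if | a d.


Common prefix: 'a'
Factored: S -> a S', S' -> if | d


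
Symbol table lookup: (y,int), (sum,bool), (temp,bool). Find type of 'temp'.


Lookup 'temp' → type bool


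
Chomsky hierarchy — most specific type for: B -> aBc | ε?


Single nonterminal LHS, but a^n c^n is not regular
Classification: Type 2 (Context-Free)


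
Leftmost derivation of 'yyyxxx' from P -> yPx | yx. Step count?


Derivation: P => yPx => yyPxx => yyyxxx
Steps: 3


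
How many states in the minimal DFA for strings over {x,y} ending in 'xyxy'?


Track the longest suffix of input matching a prefix of 'xyxy': 5 classes (prefixes of length 0..4)
Minimal DFA: 5 states


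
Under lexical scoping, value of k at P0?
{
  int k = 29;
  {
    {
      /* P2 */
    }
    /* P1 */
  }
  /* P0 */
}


k declared in the same block as P0
k = 29


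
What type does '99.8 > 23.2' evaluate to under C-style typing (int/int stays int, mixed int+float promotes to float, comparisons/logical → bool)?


Operand types: float > float
Rule: comparison yields bool
Result type: bool


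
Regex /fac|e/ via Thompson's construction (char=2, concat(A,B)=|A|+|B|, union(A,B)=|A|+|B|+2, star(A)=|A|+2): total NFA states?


Syntax tree has 4 char leaf(s), 1 union(s), 0 star(s)
chars contribute 4×2 = 8; each union adds +2; each star adds +2
Total: 8 + 2 + 0 = 10 states


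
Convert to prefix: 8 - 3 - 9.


left-to-right (same/higher precedence on left): tree is (- (- 8 3) 9)
Prefix: - - 8 3 9


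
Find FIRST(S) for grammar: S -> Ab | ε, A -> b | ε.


Per alternative of S: FIRST(Ab) = {b}; FIRST(ε) = {ε}
FIRST(S) = {b, ε}


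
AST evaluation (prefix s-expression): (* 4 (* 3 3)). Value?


Evaluate inner: (* 3 3) = 9
Evaluate root: (* 4 9) = 36
Result: 36


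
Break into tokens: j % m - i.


Scan left to right, longest-match per lexeme
Tokens: ID(j), OP(%), ID(m), OP(-), ID(i)


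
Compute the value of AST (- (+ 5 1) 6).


Evaluate inner: (+ 5 1) = 6
Evaluate root: (- 6 6) = 0
Result: 0


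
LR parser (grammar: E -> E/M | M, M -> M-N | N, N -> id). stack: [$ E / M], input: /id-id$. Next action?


handle 'E/M' on top; lookahead ∈ FOLLOW(E) = {/, $}
Action: reduce (E -> E/M)


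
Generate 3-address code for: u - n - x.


Break into single-operator statements:
t1 = u - n
t2 = t1 - x


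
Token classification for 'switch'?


Pattern: reserved word
Type: KEYWORD


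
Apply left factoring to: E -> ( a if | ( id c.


Common prefix: '('
Factored: E -> ( E', E' -> a if | id c


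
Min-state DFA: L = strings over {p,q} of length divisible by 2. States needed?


Track length mod 2: states 0..1, accept at 0
Minimal DFA: 2 states


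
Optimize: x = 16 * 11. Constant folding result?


16 * 11 = 176 at compile time
Optimized: x = 176


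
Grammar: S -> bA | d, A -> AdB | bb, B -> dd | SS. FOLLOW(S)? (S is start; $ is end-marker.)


$ ∈ FOLLOW(S). For each A -> αBβ: add FIRST(β)\{ε} to FOLLOW(B); if β nullable, add FOLLOW(A).
FOLLOW(S) = {$, b, d}


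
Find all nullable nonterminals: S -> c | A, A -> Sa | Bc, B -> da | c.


A nonterminal is nullable iff some alternative derives ε (directly, or every symbol in it is nullable)
Nullable: {}


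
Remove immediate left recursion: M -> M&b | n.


Left-recursive alternatives: M&b; non-recursive: n
Introduce M': M -> nM', M' -> &bM' | ε


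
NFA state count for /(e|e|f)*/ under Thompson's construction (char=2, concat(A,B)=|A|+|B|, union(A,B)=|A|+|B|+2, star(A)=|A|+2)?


Syntax tree has 3 char leaf(s), 2 union(s), 1 star(s)
chars contribute 3×2 = 6; each union adds +2; each star adds +2
Total: 6 + 4 + 2 = 12 states


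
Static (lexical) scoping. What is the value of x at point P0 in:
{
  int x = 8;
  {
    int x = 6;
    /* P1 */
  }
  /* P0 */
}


x declared in the same block as P0
x = 8


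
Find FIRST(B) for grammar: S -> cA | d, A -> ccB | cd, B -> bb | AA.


Per alternative of B: FIRST(bb) = {b}; FIRST(AA) = {c}
FIRST(B) = {b, c}
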